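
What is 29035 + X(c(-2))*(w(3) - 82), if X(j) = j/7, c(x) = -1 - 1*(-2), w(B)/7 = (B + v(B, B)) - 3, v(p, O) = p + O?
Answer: 203205/7 ≈ 29029.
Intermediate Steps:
v(p, O) = O + p
w(B) = -21 + 21*B (w(B) = 7*((B + (B + B)) - 3) = 7*((B + 2*B) - 3) = 7*(3*B - 3) = 7*(-3 + 3*B) = -21 + 21*B)
c(x) = 1 (c(x) = -1 + 2 = 1)
X(j) = j/7 (X(j) = j*(1/7) = j/7)
29035 + X(c(-2))*(w(3) - 82) = 29035 + ((1/7)*1)*((-21 + 21*3) - 82) = 29035 + ((-21 + 63) - 82)/7 = 29035 + (42 - 82)/7 = 29035 + (1/7)*(-40) = 29035 - 40/7 = 203205/7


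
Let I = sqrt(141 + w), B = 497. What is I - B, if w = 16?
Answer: -497 + sqrt(157) ≈ -484.47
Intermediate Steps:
I = sqrt(157) (I = sqrt(141 + 16) = sqrt(157) ≈ 12.530)
I - B = sqrt(157) - 1*497 = sqrt(157) - 497 = -497 + sqrt(157)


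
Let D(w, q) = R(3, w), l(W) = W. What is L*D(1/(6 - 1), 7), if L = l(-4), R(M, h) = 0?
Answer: 0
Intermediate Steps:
L = -4
D(w, q) = 0
L*D(1/(6 - 1), 7) = -4*0 = 0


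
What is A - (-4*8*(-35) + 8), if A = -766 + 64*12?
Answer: -1126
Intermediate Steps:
A = 2 (A = -766 + 768 = 2)
A - (-4*8*(-35) + 8) = 2 - (-4*8*(-35) + 8) = 2 - (-32*(-35) + 8) = 2 - (1120 + 8) = 2 - 1*1128 = 2 - 1128 = -1126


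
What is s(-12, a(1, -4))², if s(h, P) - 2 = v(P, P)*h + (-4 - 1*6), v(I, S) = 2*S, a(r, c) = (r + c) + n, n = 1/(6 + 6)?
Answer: 3844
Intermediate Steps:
n = 1/12 ≈ 0.083333
a(r, c) = 1/12 + c + r (a(r, c) = (r + c) + 1/12 = (c + r) + 1/12 = 1/12 + c + r)
s(h, P) = -8 + 2*P*h (s(h, P) = 2 + ((2*P)*h + (-4 - 1*6)) = 2 + (2*P*h + (-4 - 6)) = 2 + (2*P*h - 10) = 2 + (-10 + 2*P*h) = -8 + 2*P*h)
s(-12, a(1, -4))² = (-8 + 2*(1/12 - 4 + 1)*(-12))² = (-8 + 2*(-35/12)*(-12))² = (-8 + 70)² = 62² = 3844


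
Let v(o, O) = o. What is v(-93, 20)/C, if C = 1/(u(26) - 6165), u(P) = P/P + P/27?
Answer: 5158462/9 ≈ 5.7316e+5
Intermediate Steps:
u(P) = 1 + P/27 (u(P) = 1 + P*(1/27) = 1 + P/27)
C = -27/166402 (C = 1/((1 + (1/27)*26) - 6165) = 1/((1 + 26/27) - 6165) = 1/(53/27 - 6165) = 1/(-166402/27) = -27/166402 ≈ -0.00016226)
v(-93, 20)/C = -93/(-27/166402) = -93*(-166402/27) = 5158462/9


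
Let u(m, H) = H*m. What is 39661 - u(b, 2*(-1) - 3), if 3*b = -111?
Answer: 39476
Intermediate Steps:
b = -37 (b = (1/3)*(-111) = -37)
39661 - u(b, 2*(-1) - 3) = 39661 - (2*(-1) - 3)*(-37) = 39661 - (-2 - 3)*(-37) = 39661 - (-5)*(-37) = 39661 - 1*185 = 39661 - 185 = 39476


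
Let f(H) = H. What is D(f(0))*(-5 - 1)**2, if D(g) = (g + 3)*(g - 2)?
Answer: -216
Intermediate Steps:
D(g) = (-2 + g)*(3 + g) (D(g) = (3 + g)*(-2 + g) = (-2 + g)*(3 + g))
D(f(0))*(-5 - 1)**2 = (-6 + 0 + 0**2)*(-5 - 1)**2 = (-6 + 0 + 0)*(-6)**2 = -6*36 = -216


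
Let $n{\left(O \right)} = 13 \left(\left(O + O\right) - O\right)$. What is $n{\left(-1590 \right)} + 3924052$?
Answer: $3903382$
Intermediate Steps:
$n{\left(O \right)} = 13 O$ ($n{\left(O \right)} = 13 \left(2 O - O\right) = 13 O$)
$n{\left(-1590 \right)} + 3924052 = 13 \left(-1590\right) + 3924052 = -20670 + 3924052 = 3903382$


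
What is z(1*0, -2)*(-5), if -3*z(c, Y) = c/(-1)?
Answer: 0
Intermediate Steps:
z(c, Y) = c/3 (z(c, Y) = -c/(3*(-1)) = -c*(-1)/3 = -(-1)*c/3 = c/3)
z(1*0, -2)*(-5) = ((1*0)/3)*(-5) = ((1/3)*0)*(-5) = 0*(-5) = 0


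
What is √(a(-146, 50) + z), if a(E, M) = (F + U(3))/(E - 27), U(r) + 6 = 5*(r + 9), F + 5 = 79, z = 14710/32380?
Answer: I*√89617196694/560174 ≈ 0.53441*I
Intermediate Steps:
z = 1471/3238 (z = 14710*(1/32380) = 1471/3238 ≈ 0.45429)
F = 74 (F = -5 + 79 = 74)
U(r) = 39 + 5*r (U(r) = -6 + 5*(r + 9) = -6 + 5*(9 + r) = -6 + (45 + 5*r) = 39 + 5*r)
a(E, M) = 128/(-27 + E) (a(E, M) = (74 + (39 + 5*3))/(E - 27) = (74 + (39 + 15))/(-27 + E) = (74 + 54)/(-27 + E) = 128/(-27 + E))
√(a(-146, 50) + z) = √(128/(-27 - 146) + 1471/3238) = √(128/(-173) + 1471/3238) = √(128*(-1/173) + 1471/3238) = √(-128/173 + 1471/3238) = √(-159981/560174) = I*√89617196694/560174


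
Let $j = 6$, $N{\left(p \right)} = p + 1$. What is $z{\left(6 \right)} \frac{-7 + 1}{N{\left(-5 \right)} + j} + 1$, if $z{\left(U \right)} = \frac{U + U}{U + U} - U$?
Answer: $16$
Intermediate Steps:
$N{\left(p \right)} = 1 + p$
$z{\left(U \right)} = 1 - U$ ($z{\left(U \right)} = \frac{2 U}{2 U} - U = 2 U \frac{1}{2 U} - U = 1 - U$)
$z{\left(6 \right)} \frac{-7 + 1}{N{\left(-5 \right)} + j} + 1 = \left(1 - 6\right) \frac{-7 + 1}{\left(1 - 5\right) + 6} + 1 = \left(1 - 6\right) \left(- \frac{6}{-4 + 6}\right) + 1 = - 5 \left(- \frac{6}{2}\right) + 1 = - 5 \left(\left(-6\right) \frac{1}{2}\right) + 1 = \left(-5\right) \left(-3\right) + 1 = 15 + 1 = 16$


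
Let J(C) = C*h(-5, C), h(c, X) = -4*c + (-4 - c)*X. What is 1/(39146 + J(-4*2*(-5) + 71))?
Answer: 1/53687 ≈ 1.8626e-5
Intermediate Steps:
h(c, X) = -4*c + X*(-4 - c)
J(C) = C*(20 + C) (J(C) = C*(-4*C - 4*(-5) - 1*C*(-5)) = C*(-4*C + 20 + 5*C) = C*(20 + C))
1/(39146 + J(-4*2*(-5) + 71)) = 1/(39146 + (-4*2*(-5) + 71)*(20 + (-4*2*(-5) + 71))) = 1/(39146 + (-8*(-5) + 71)*(20 + (-8*(-5) + 71))) = 1/(39146 + (40 + 71)*(20 + (40 + 71))) = 1/(39146 + 111*(20 + 111)) = 1/(39146 + 111*131) = 1/(39146 + 14541) = 1/53687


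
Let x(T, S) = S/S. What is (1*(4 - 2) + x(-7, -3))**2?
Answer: 9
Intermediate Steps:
x(T, S) = 1
(1*(4 - 2) + x(-7, -3))**2 = (1*(4 - 2) + 1)**2 = (1*2 + 1)**2 = (2 + 1)**2 = 3**2 = 9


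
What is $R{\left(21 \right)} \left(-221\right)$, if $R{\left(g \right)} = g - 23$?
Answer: $442$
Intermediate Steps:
$R{\left(g \right)} = -23 + g$
$R{\left(21 \right)} \left(-221\right) = \left(-23 + 21\right) \left(-221\right) = \left(-2\right) \left(-221\right) = 442$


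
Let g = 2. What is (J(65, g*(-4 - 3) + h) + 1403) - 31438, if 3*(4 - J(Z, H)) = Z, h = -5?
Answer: -90158/3 ≈ -30053.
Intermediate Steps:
J(Z, H) = 4 - Z/3
(J(65, g*(-4 - 3) + h) + 1403) - 31438 = ((4 - ⅓*65) + 1403) - 31438 = ((4 - 65/3) + 1403) - 31438 = (-53/3 + 1403) - 31438 = 4156/3 - 31438 = -90158/3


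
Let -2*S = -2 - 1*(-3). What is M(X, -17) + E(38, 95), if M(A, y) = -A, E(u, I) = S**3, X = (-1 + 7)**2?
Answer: -289/8 ≈ -36.125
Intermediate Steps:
S = -1/2 (S = -(-2 - 1*(-3))/2 = -(-2 + 3)/2 = -1/2*1 = -1/2 ≈ -0.50000)
X = 36 (X = 6**2 = 36)
E(u, I) = -1/8 (E(u, I) = (-1/2)**3 = -1/8)
M(X, -17) + E(38, 95) = -1*36 - 1/8 = -36 - 1/8 = -289/8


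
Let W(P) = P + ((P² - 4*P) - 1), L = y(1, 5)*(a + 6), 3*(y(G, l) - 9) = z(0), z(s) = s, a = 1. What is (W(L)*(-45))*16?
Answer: -2720880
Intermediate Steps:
y(G, l) = 9 (y(G, l) = 9 + (⅓)*0 = 9 + 0 = 9)
L = 63 (L = 9*(1 + 6) = 9*7 = 63)
W(P) = -1 + P² - 3*P (W(P) = P + (-1 + P² - 4*P) = -1 + P² - 3*P)
(W(L)*(-45))*16 = ((-1 + 63² - 3*63)*(-45))*16 = ((-1 + 3969 - 189)*(-45))*16 = (3779*(-45))*16 = -170055*16 = -2720880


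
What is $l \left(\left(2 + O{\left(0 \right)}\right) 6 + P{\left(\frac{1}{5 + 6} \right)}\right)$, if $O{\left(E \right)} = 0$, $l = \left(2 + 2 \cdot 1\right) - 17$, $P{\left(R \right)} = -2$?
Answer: $-130$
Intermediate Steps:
$l = -13$ ($l = \left(2 + 2\right) - 17 = 4 - 17 = -13$)
$l \left(\left(2 + O{\left(0 \right)}\right) 6 + P{\left(\frac{1}{5 + 6} \right)}\right) = - 13 \left(\left(2 + 0\right) 6 - 2\right) = - 13 \left(2 \cdot 6 - 2\right) = - 13 \left(12 - 2\right) = \left(-13\right) 10 = -130$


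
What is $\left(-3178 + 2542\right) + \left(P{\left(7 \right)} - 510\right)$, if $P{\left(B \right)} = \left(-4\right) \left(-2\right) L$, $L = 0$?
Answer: $-1146$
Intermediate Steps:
$P{\left(B \right)} = 0$ ($P{\left(B \right)} = \left(-4\right) \left(-2\right) 0 = 8 \cdot 0 = 0$)
$\left(-3178 + 2542\right) + \left(P{\left(7 \right)} - 510\right) = \left(-3178 + 2542\right) + \left(0 - 510\right) = -636 - 510 = -1146$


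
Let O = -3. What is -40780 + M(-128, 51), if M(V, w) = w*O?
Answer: -40933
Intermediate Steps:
M(V, w) = -3*w (M(V, w) = w*(-3) = -3*w)
-40780 + M(-128, 51) = -40780 - 3*51 = -40780 - 153 = -40933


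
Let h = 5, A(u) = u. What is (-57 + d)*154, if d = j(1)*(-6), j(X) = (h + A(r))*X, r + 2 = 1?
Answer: -12474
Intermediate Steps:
r = -1 (r = -2 + 1 = -1)
j(X) = 4*X (j(X) = (5 - 1)*X = 4*X)
d = -24 (d = (4*1)*(-6) = 4*(-6) = -24)
(-57 + d)*154 = (-57 - 24)*154 = -81*154 = -12474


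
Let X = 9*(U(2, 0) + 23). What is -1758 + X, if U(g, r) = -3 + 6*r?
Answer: -1578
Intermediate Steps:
X = 180 (X = 9*((-3 + 6*0) + 23) = 9*((-3 + 0) + 23) = 9*(-3 + 23) = 9*20 = 180)
-1758 + X = -1758 + 180 = -1578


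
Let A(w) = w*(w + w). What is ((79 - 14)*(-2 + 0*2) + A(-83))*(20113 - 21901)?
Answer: -24402624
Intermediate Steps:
A(w) = 2*w² (A(w) = w*(2*w) = 2*w²)
((79 - 14)*(-2 + 0*2) + A(-83))*(20113 - 21901) = ((79 - 14)*(-2 + 0*2) + 2*(-83)²)*(20113 - 21901) = (65*(-2 + 0) + 2*6889)*(-1788) = (65*(-2) + 13778)*(-1788) = (-130 + 13778)*(-1788) = 13648*(-1788) = -24402624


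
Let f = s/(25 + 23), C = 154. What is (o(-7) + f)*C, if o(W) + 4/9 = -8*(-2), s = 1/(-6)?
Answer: 114961/48 ≈ 2395.0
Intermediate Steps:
s = -⅙ ≈ -0.16667
o(W) = 140/9 (o(W) = -4/9 - 8*(-2) = -4/9 + 16 = 140/9)
f = -1/288 (f = -1/(6*(25 + 23)) = -⅙/48 = -⅙*1/48 = -1/288 ≈ -0.0034722)
(o(-7) + f)*C = (140/9 - 1/288)*154 = (1493/96)*154 = 114961/48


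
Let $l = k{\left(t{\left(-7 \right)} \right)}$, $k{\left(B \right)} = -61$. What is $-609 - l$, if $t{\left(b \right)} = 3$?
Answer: $-548$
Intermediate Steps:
$l = -61$
$-609 - l = -609 - -61 = -609 + 61 = -548$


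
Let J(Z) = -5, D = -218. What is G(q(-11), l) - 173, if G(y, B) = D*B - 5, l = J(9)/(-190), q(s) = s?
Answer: -3491/19 ≈ -183.74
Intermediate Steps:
l = 1/38 (l = -5/(-190) = -5*(-1/190) = 1/38 ≈ 0.026316)
G(y, B) = -5 - 218*B (G(y, B) = -218*B - 5 = -5 - 218*B)
G(q(-11), l) - 173 = (-5 - 218*1/38) - 173 = (-5 - 109/19) - 173 = -204/19 - 173 = -3491/19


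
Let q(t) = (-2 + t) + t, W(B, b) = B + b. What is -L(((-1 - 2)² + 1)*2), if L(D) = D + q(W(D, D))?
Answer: -98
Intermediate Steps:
q(t) = -2 + 2*t
L(D) = -2 + 5*D (L(D) = D + (-2 + 2*(D + D)) = D + (-2 + 2*(2*D)) = D + (-2 + 4*D) = -2 + 5*D)
-L(((-1 - 2)² + 1)*2) = -(-2 + 5*(((-1 - 2)² + 1)*2)) = -(-2 + 5*(((-3)² + 1)*2)) = -(-2 + 5*((9 + 1)*2)) = -(-2 + 5*(10*2)) = -(-2 + 5*20) = -(-2 + 100) = -1*98 = -98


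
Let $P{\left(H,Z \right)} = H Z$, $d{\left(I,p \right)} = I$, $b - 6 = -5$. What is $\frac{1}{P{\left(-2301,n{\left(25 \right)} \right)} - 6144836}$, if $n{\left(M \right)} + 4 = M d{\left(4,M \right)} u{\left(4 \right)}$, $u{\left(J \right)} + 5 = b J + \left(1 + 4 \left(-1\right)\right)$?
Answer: $- \frac{1}{5215232} \approx -1.9175 \cdot 10^{-7}$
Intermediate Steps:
$b = 1$ ($b = 6 - 5 = 1$)
$u{\left(J \right)} = -8 + J$ ($u{\left(J \right)} = -5 + \left(1 J + \left(1 + 4 \left(-1\right)\right)\right) = -5 + \left(J + \left(1 - 4\right)\right) = -5 + \left(J - 3\right) = -5 + \left(-3 + J\right) = -8 + J$)
$n{\left(M \right)} = -4 - 16 M$ ($n{\left(M \right)} = -4 + M 4 \left(-8 + 4\right) = -4 + 4 M \left(-4\right) = -4 - 16 M$)
$\frac{1}{P{\left(-2301,n{\left(25 \right)} \right)} - 6144836} = \frac{1}{- 2301 \left(-4 - 400\right) - 6144836} = \frac{1}{\left(-2301\right) \left(-404\right) - 6144836} = \frac{1}{929604 - 6144836} = \frac{1}{-5215232} = - \frac{1}{5215232}$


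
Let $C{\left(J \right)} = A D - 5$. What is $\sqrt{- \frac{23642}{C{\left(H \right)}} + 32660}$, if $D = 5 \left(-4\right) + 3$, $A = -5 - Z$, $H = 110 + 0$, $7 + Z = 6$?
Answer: $\frac{\sqrt{14237566}}{21} \approx 179.68$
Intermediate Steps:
$Z = -1$ ($Z = -7 + 6 = -1$)
$H = 110$
$A = -4$ ($A = -5 - -1 = -5 + 1 = -4$)
$D = -17$ ($D = -20 + 3 = -17$)
$C{\left(J \right)} = 63$ ($C{\left(J \right)} = \left(-4\right) \left(-17\right) - 5 = 68 - 5 = 63$)
$\sqrt{- \frac{23642}{C{\left(H \right)}} + 32660} = \sqrt{- \frac{23642}{63} + 32660} = \sqrt{\frac{2033938}{63}} = \frac{\sqrt{14237566}}{21}$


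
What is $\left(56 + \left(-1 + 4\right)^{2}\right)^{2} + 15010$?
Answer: $19235$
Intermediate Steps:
$\left(56 + \left(-1 + 4\right)^{2}\right)^{2} + 15010 = \left(56 + 3^{2}\right)^{2} + 15010 = \left(56 + 9\right)^{2} + 15010 = 65^{2} + 15010 = 4225 + 15010 = 19235$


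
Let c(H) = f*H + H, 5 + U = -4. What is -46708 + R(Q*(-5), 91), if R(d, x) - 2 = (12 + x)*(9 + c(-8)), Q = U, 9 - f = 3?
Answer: -51547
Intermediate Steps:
f = 6 (f = 9 - 1*3 = 9 - 3 = 6)
U = -9 (U = -5 - 4 = -9)
Q = -9
c(H) = 7*H (c(H) = 6*H + H = 7*H)
R(d, x) = -562 - 47*x (R(d, x) = 2 + (12 + x)*(9 + 7*(-8)) = 2 + (12 + x)*(9 - 56) = 2 + (12 + x)*(-47) = 2 + (-564 - 47*x) = -562 - 47*x)
-46708 + R(Q*(-5), 91) = -46708 + (-562 - 47*91) = -46708 + (-562 - 4277) = -46708 - 4839 = -51547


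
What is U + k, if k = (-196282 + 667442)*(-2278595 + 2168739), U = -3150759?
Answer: -51762903719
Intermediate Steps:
k = -51759752960 (k = 471160*(-109856) = -51759752960)
U + k = -3150759 - 51759752960 = -51762903719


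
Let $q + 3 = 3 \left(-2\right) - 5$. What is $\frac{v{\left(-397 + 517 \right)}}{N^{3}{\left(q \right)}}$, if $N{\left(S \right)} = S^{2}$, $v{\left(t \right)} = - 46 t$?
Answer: $- \frac{345}{470596} \approx -0.00073311$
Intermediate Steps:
$q = -14$ ($q = -3 + \left(3 \left(-2\right) - 5\right) = -3 - 11 = -14$)
$\frac{v{\left(-397 + 517 \right)}}{N^{3}{\left(q \right)}} = \frac{\left(-46\right) \left(-397 + 517\right)}{\left(\left(-14\right)^{2}\right)^{3}} = \frac{\left(-46\right) 120}{196^{3}} = - \frac{5520}{7529536} = \left(-5520\right) \frac{1}{7529536} = - \frac{345}{470596}$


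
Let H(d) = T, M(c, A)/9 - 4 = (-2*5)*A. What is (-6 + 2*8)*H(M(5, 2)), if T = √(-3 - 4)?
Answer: 10*I*√7 ≈ 26.458*I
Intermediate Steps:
M(c, A) = 36 - 90*A (M(c, A) = 36 + 9*((-2*5)*A) = 36 + 9*(-10*A) = 36 - 90*A)
T = I*√7 (T = √(-7) = I*√7 ≈ 2.6458*I)
H(d) = I*√7
(-6 + 2*8)*H(M(5, 2)) = (-6 + 2*8)*(I*√7) = (-6 + 16)*(I*√7) = 10*(I*√7) = 10*I*√7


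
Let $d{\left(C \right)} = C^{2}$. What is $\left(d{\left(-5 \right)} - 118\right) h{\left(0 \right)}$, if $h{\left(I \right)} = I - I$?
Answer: $0$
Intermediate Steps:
$h{\left(I \right)} = 0$
$\left(d{\left(-5 \right)} - 118\right) h{\left(0 \right)} = \left(\left(-5\right)^{2} - 118\right) 0 = \left(25 - 118\right) 0 = \left(-93\right) 0 = 0$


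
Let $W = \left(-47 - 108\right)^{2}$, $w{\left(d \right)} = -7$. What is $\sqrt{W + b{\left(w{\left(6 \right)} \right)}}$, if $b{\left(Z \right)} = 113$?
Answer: $9 \sqrt{298} \approx 155.36$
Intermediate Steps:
$W = 24025$ ($W = \left(-155\right)^{2} = 24025$)
$\sqrt{W + b{\left(w{\left(6 \right)} \right)}} = \sqrt{24025 + 113} = \sqrt{24138} = 9 \sqrt{298}$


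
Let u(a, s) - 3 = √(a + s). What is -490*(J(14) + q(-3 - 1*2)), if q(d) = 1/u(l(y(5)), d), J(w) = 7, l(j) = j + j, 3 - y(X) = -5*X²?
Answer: -414295/121 - 245*√251/121 ≈ -3456.0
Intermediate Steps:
y(X) = 3 + 5*X² (y(X) = 3 - (-5)*X² = 3 + 5*X²)
l(j) = 2*j
u(a, s) = 3 + √(a + s)
q(d) = 1/(3 + √(256 + d)) (q(d) = 1/(3 + √(2*(3 + 5*5²) + d)) = 1/(3 + √(2*(3 + 5*25) + d)) = 1/(3 + √(2*(3 + 125) + d)) = 1/(3 + √(2*128 + d)) = 1/(3 + √(256 + d)))
-490*(J(14) + q(-3 - 1*2)) = -490*(7 + 1/(3 + √(256 + (-3 - 1*2)))) = -490*(7 + 1/(3 + √(256 + (-3 - 2)))) = -490*(7 + 1/(3 + √(256 - 5))) = -490*(7 + 1/(3 + √251)) = -3430 - 490/(3 + √251)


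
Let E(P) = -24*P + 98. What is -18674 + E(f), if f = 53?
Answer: -19848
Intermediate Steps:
E(P) = 98 - 24*P
-18674 + E(f) = -18674 + (98 - 24*53) = -18674 + (98 - 1272) = -18674 - 1174 = -19848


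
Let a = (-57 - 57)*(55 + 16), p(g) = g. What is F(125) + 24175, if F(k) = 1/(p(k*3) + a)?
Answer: 186606824/7719 ≈ 24175.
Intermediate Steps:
a = -8094 (a = -114*71 = -8094)
F(k) = 1/(-8094 + 3*k) (F(k) = 1/(k*3 - 8094) = 1/(3*k - 8094) = 1/(-8094 + 3*k))
F(125) + 24175 = 1/(3*(-2698 + 125)) + 24175 = (⅓)/(-2573) + 24175 = (⅓)*(-1/2573) + 24175 = -1/7719 + 24175 = 186606824/7719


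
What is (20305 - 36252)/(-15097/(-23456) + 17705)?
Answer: -10109536/11224421 ≈ -0.90067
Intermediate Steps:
(20305 - 36252)/(-15097/(-23456) + 17705) = -15947/(-15097*(-1/23456) + 17705) = -15947/(15097/23456 + 17705) = -15947/415303577/23456 = -15947*23456/415303577 = -10109536/11224421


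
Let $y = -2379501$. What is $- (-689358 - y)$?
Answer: $-1690143$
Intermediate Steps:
$- (-689358 - y) = - (-689358 - -2379501) = - (-689358 + 2379501) = \left(-1\right) 1690143 = -1690143$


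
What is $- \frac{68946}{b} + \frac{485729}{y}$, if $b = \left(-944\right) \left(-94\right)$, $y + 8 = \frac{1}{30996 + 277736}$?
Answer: $- \frac{6653514222454519}{109582526640} \approx -60717.0$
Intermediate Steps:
$y = - \frac{2469855}{308732}$ ($y = -8 + \frac{1}{30996 + 277736} = -8 + \frac{1}{308732} = - \frac{2469855}{308732} \approx -8.0$)
$b = 88736$
$- \frac{68946}{b} + \frac{485729}{y} = - \frac{68946}{88736} + \frac{485729}{- \frac{2469855}{308732}} = \left(-68946\right) \frac{1}{88736} + 485729 \left(- \frac{308732}{2469855}\right) = - \frac{34473}{44368} - \frac{149960085628}{2469855} = - \frac{6653514222454519}{109582526640}$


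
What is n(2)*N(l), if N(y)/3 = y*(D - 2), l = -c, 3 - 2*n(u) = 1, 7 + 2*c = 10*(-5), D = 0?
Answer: -171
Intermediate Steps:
c = -57/2 (c = -7/2 + (10*(-5))/2 = -7/2 + (½)*(-50) = -7/2 - 25 = -57/2 ≈ -28.500)
n(u) = 1 (n(u) = 3/2 - ½*1 = 3/2 - ½ = 1)
l = 57/2 (l = -1*(-57/2) = 57/2 ≈ 28.500)
N(y) = -6*y (N(y) = 3*(y*(0 - 2)) = 3*(y*(-2)) = 3*(-2*y) = -6*y)
n(2)*N(l) = 1*(-6*57/2) = 1*(-171) = -171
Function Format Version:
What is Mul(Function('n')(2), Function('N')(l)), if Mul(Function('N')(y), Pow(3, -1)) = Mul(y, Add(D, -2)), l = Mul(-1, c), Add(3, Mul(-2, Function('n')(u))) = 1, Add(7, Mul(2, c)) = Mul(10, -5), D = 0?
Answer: -171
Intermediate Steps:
c = Rational(-57, 2) (c = Add(Rational(-7, 2), Mul(Rational(1, 2), Mul(10, -5))) = Add(Rational(-7, 2), Mul(Rational(1, 2), -50)) = Add(Rational(-7, 2), -25) = Rational(-57, 2) ≈ -28.500)
Function('n')(u) = 1 (Function('n')(u) = Add(Rational(3, 2), Mul(Rational(-1, 2), 1)) = Add(Rational(3, 2), Rational(-1, 2)) = 1)
l = Rational(57, 2) (l = Mul(-1, Rational(-57, 2)) = Rational(57, 2) ≈ 28.500)
Function('N')(y) = Mul(-6, y) (Function('N')(y) = Mul(3, Mul(y, Add(0, -2))) = Mul(3, Mul(y, -2)) = Mul(3, Mul(-2, y)) = Mul(-6, y))
Mul(Function('n')(2), Function('N')(l)) = Mul(1, Mul(-6, Rational(57, 2))) = Mul(1, -171) = -171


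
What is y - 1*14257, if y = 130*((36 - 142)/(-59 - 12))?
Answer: -998467/71 ≈ -14063.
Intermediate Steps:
y = 13780/71 (y = 130*(-106/(-71)) = 130*(-106*(-1/71)) = 130*(106/71) = 13780/71 ≈ 194.08)
y - 1*14257 = 13780/71 - 1*14257 = 13780/71 - 14257 = -998467/71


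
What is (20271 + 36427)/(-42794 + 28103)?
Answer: -56698/14691 ≈ -3.8594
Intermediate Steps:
(20271 + 36427)/(-42794 + 28103) = 56698/(-14691) = 56698*(-1/14691) = -56698/14691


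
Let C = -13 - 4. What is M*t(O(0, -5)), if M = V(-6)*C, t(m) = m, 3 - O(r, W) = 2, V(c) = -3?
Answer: 51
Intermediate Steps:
O(r, W) = 1 (O(r, W) = 3 - 1*2 = 3 - 2 = 1)
C = -17
M = 51 (M = -3*(-17) = 51)
M*t(O(0, -5)) = 51*1 = 51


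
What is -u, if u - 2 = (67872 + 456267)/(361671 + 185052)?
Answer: -539195/182241 ≈ -2.9587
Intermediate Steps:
u = 539195/182241 (u = 2 + (67872 + 456267)/(361671 + 185052) = 2 + 524139/546723 = 2 + 524139*(1/546723) = 2 + 174713/182241 = 539195/182241 ≈ 2.9587)
-u = -1*539195/182241 = -539195/182241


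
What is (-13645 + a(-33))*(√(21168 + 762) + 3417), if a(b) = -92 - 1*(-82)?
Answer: -46659135 - 13655*√21930 ≈ -4.8681e+7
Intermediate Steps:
a(b) = -10 (a(b) = -92 + 82 = -10)
(-13645 + a(-33))*(√(21168 + 762) + 3417) = (-13645 - 10)*(√(21168 + 762) + 3417) = -13655*(√21930 + 3417) = -13655*(3417 + √21930) = -46659135 - 13655*√21930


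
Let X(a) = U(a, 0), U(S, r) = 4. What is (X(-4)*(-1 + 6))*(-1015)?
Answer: -20300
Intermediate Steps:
X(a) = 4
(X(-4)*(-1 + 6))*(-1015) = (4*(-1 + 6))*(-1015) = (4*5)*(-1015) = 20*(-1015) = -20300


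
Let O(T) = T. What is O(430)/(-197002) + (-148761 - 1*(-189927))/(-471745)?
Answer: -4156317341/46467354245 ≈ -0.089446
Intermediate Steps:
O(430)/(-197002) + (-148761 - 1*(-189927))/(-471745) = 430/(-197002) + (-148761 - 1*(-189927))/(-471745) = 430*(-1/197002) + (-148761 + 189927)*(-1/471745) = -215/98501 + 41166*(-1/471745) = -215/98501 - 41166/471745 = -4156317341/46467354245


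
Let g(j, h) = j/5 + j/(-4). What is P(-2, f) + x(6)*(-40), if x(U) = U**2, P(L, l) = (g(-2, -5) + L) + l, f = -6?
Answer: -14479/10 ≈ -1447.9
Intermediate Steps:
g(j, h) = -j/20 (g(j, h) = j*(1/5) + j*(-1/4) = j/5 - j/4 = -j/20)
P(L, l) = 1/10 + L + l (P(L, l) = (-1/20*(-2) + L) + l = (1/10 + L) + l = 1/10 + L + l)
P(-2, f) + x(6)*(-40) = (1/10 - 2 - 6) + 6**2*(-40) = -79/10 + 36*(-40) = -79/10 - 1440 = -14479/10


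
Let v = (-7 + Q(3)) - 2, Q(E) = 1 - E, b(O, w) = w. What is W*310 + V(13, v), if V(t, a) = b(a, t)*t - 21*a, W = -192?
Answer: -59120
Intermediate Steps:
v = -11 (v = (-7 + (1 - 1*3)) - 2 = (-7 + (1 - 3)) - 2 = (-7 - 2) - 2 = -9 - 2 = -11)
V(t, a) = t² - 21*a (V(t, a) = t*t - 21*a = t² - 21*a)
W*310 + V(13, v) = -192*310 + (13² - 21*(-11)) = -59520 + (169 + 231) = -59520 + 400 = -59120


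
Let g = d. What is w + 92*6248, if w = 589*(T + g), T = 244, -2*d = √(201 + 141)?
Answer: 718532 - 1767*√38/2 ≈ 7.1309e+5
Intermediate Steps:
d = -3*√38/2 (d = -√(201 + 141)/2 = -3*√38/2 ≈ -9.2466)
g = -3*√38/2 ≈ -9.2466
w = 143716 - 1767*√38/2 (w = 589*(244 - 3*√38/2) = 143716 - 1767*√38/2 ≈ 1.3827e+5)
w + 92*6248 = (143716 - 1767*√38/2) + 92*6248 = (143716 - 1767*√38/2) + 574816 = 718532 - 1767*√38/2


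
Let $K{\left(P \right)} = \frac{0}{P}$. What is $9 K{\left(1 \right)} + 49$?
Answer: $49$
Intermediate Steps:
$K{\left(P \right)} = 0$
$9 K{\left(1 \right)} + 49 = 9 \cdot 0 + 49 = 0 + 49 = 49$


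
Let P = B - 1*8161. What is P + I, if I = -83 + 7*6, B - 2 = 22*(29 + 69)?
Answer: -6044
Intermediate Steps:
B = 2158 (B = 2 + 22*(29 + 69) = 2 + 22*98 = 2 + 2156 = 2158)
I = -41 (I = -83 + 42 = -41)
P = -6003 (P = 2158 - 1*8161 = 2158 - 8161 = -6003)
P + I = -6003 - 41 = -6044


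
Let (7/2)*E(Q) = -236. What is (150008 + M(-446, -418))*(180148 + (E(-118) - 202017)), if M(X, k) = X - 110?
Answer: -22949101860/7 ≈ -3.2784e+9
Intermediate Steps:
M(X, k) = -110 + X
E(Q) = -472/7 (E(Q) = (2/7)*(-236) = -472/7)
(150008 + M(-446, -418))*(180148 + (E(-118) - 202017)) = (150008 + (-110 - 446))*(180148 + (-472/7 - 202017)) = (150008 - 556)*(180148 - 1414591/7) = 149452*(-153555/7) = -22949101860/7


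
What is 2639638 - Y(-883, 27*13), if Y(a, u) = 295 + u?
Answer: 2638992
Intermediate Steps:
2639638 - Y(-883, 27*13) = 2639638 - (295 + 27*13) = 2639638 - (295 + 351) = 2639638 - 1*646 = 2639638 - 646 = 2638992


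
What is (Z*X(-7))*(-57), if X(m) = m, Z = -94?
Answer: -37506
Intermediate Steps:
(Z*X(-7))*(-57) = -94*(-7)*(-57) = 658*(-57) = -37506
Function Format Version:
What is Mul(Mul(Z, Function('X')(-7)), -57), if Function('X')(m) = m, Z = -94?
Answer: -37506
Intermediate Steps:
Mul(Mul(Z, Function('X')(-7)), -57) = Mul(Mul(-94, -7), -57) = Mul(658, -57) = -37506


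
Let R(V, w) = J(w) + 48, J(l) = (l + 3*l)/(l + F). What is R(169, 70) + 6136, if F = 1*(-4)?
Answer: 204212/33 ≈ 6188.2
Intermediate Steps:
F = -4
J(l) = 4*l/(-4 + l) (J(l) = (l + 3*l)/(l - 4) = (4*l)/(-4 + l) = 4*l/(-4 + l))
R(V, w) = 48 + 4*w/(-4 + w) (R(V, w) = 4*w/(-4 + w) + 48 = 48 + 4*w/(-4 + w))
R(169, 70) + 6136 = 4*(-48 + 13*70)/(-4 + 70) + 6136 = 4*(-48 + 910)/66 + 6136 = 4*(1/66)*862 + 6136 = 1724/33 + 6136 = 204212/33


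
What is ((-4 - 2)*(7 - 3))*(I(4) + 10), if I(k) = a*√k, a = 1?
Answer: -288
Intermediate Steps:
I(k) = √k (I(k) = 1*√k = √k)
((-4 - 2)*(7 - 3))*(I(4) + 10) = ((-4 - 2)*(7 - 3))*(√4 + 10) = (-6*4)*(2 + 10) = -24*12 = -288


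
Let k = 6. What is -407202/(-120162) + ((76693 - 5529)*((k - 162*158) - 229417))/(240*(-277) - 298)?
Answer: 181720436286261/668681503 ≈ 2.7176e+5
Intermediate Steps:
-407202/(-120162) + ((76693 - 5529)*((k - 162*158) - 229417))/(240*(-277) - 298) = -407202/(-120162) + ((76693 - 5529)*((6 - 162*158) - 229417))/(240*(-277) - 298) = -407202*(-1/120162) + (71164*((6 - 25596) - 229417))/(-66480 - 298) = 67867/20027 + (71164*(-25590 - 229417))/(-66778) = 67867/20027 + (71164*(-255007))*(-1/66778) = 67867/20027 - 18147318148*(-1/66778) = 67867/20027 + 9073659074/33389 = 181720436286261/668681503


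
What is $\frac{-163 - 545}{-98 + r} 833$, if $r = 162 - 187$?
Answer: $\frac{196588}{41} \approx 4794.8$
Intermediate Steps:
$r = -25$ ($r = 162 - 187 = -25$)
$\frac{-163 - 545}{-98 + r} 833 = \frac{-163 - 545}{-98 - 25} \cdot 833 = - \frac{708}{-123} \cdot 833 = \left(-708\right) \left(- \frac{1}{123}\right) 833 = \frac{236}{41} \cdot 833 = \frac{196588}{41}$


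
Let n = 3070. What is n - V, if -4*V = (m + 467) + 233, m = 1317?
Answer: 14297/4 ≈ 3574.3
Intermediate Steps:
V = -2017/4 (V = -((1317 + 467) + 233)/4 = -(1784 + 233)/4 = -1/4*2017 = -2017/4 ≈ -504.25)
n - V = 3070 - 1*(-2017/4) = 3070 + 2017/4 = 14297/4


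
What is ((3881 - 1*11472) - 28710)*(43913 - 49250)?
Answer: 193738437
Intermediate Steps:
((3881 - 1*11472) - 28710)*(43913 - 49250) = ((3881 - 11472) - 28710)*(-5337) = (-7591 - 28710)*(-5337) = -36301*(-5337) = 193738437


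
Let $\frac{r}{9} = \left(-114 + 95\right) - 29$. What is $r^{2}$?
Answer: $186624$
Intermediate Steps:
$r = -432$ ($r = 9 \left(\left(-114 + 95\right) - 29\right) = 9 \left(-19 - 29\right) = 9 \left(-48\right) = -432$)
$r^{2} = \left(-432\right)^{2} = 186624$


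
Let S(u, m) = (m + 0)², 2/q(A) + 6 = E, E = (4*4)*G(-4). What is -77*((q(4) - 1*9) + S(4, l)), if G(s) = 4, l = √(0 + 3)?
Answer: 13321/29 ≈ 459.34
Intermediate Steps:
l = √3 ≈ 1.7320
E = 64 (E = (4*4)*4 = 16*4 = 64)
q(A) = 1/29 (q(A) = 2/(-6 + 64) = 2/58 = 2*(1/58) = 1/29)
S(u, m) = m²
-77*((q(4) - 1*9) + S(4, l)) = -77*((1/29 - 1*9) + (√3)²) = -77*((1/29 - 9) + 3) = -77*(-260/29 + 3) = -77*(-173/29) = 13321/29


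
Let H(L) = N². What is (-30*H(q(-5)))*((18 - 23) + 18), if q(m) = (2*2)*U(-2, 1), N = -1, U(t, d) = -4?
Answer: -390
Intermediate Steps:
q(m) = -16 (q(m) = (2*2)*(-4) = 4*(-4) = -16)
H(L) = 1 (H(L) = (-1)² = 1)
(-30*H(q(-5)))*((18 - 23) + 18) = (-30*1)*((18 - 23) + 18) = -30*(-5 + 18) = -30*13 = -390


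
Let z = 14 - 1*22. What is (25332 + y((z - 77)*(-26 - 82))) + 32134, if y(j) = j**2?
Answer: 84329866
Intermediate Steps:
z = -8 (z = 14 - 22 = -8)
(25332 + y((z - 77)*(-26 - 82))) + 32134 = (25332 + ((-8 - 77)*(-26 - 82))**2) + 32134 = (25332 + (-85*(-108))**2) + 32134 = (25332 + 9180**2) + 32134 = (25332 + 84272400) + 32134 = 84297732 + 32134 = 84329866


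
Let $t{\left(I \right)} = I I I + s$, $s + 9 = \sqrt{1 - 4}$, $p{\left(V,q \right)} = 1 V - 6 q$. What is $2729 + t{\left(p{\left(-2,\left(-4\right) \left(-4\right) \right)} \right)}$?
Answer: $-938472 + i \sqrt{3} \approx -9.3847 \cdot 10^{5} + 1.732 i$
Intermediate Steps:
$p{\left(V,q \right)} = V - 6 q$
$s = -9 + i \sqrt{3}$ ($s = -9 + \sqrt{1 - 4} = -9 + \sqrt{-3} = -9 + i \sqrt{3} \approx -9.0 + 1.732 i$)
$t{\left(I \right)} = -9 + I^{3} + i \sqrt{3}$ ($t{\left(I \right)} = I I I - \left(9 - i \sqrt{3}\right) = I^{2} I - \left(9 - i \sqrt{3}\right) = I^{3} - \left(9 - i \sqrt{3}\right) = -9 + I^{3} + i \sqrt{3}$)
$2729 + t{\left(p{\left(-2,\left(-4\right) \left(-4\right) \right)} \right)} = 2729 + \left(-9 + \left(-2 - 6 \left(\left(-4\right) \left(-4\right)\right)\right)^{3} + i \sqrt{3}\right) = 2729 + \left(-9 + \left(-2 - 96\right)^{3} + i \sqrt{3}\right) = 2729 + \left(-9 + \left(-98\right)^{3} + i \sqrt{3}\right) = 2729 - \left(941201 - i \sqrt{3}\right) = -938472 + i \sqrt{3}$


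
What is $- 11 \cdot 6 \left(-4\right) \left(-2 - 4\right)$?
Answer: $-1584$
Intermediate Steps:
$- 11 \cdot 6 \left(-4\right) \left(-2 - 4\right) = \left(-11\right) \left(-24\right) \left(-2 - 4\right) = 264 \left(-6\right) = -1584$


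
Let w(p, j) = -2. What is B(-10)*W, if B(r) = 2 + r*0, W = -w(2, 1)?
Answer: 4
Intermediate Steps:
W = 2 (W = -1*(-2) = 2)
B(r) = 2 (B(r) = 2 + 0 = 2)
B(-10)*W = 2*2 = 4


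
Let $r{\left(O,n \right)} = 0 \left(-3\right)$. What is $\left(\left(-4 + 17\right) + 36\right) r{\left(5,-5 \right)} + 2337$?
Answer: $2337$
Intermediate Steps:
$r{\left(O,n \right)} = 0$
$\left(\left(-4 + 17\right) + 36\right) r{\left(5,-5 \right)} + 2337 = \left(\left(-4 + 17\right) + 36\right) 0 + 2337 = \left(13 + 36\right) 0 + 2337 = 49 \cdot 0 + 2337 = 0 + 2337 = 2337$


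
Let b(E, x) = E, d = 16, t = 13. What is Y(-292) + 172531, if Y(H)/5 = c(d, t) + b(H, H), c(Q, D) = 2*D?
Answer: 171201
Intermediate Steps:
Y(H) = 130 + 5*H (Y(H) = 5*(2*13 + H) = 5*(26 + H) = 130 + 5*H)
Y(-292) + 172531 = (130 + 5*(-292)) + 172531 = (130 - 1460) + 172531 = -1330 + 172531 = 171201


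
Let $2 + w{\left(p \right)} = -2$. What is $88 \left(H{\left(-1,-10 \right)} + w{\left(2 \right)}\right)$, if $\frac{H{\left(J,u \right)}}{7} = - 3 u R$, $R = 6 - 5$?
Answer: $18128$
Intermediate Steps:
$R = 1$ ($R = 6 - 5 = 1$)
$w{\left(p \right)} = -4$ ($w{\left(p \right)} = -2 - 2 = -4$)
$H{\left(J,u \right)} = - 21 u$ ($H{\left(J,u \right)} = 7 - 3 u 1 = 7 \left(- 3 u\right) = - 21 u$)
$88 \left(H{\left(-1,-10 \right)} + w{\left(2 \right)}\right) = 88 \left(\left(-21\right) \left(-10\right) - 4\right) = 88 \left(210 - 4\right) = 88 \cdot 206 = 18128$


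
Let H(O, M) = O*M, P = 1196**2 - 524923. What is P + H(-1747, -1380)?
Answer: 3316353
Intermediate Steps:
P = 905493 (P = 1430416 - 524923 = 905493)
H(O, M) = M*O
P + H(-1747, -1380) = 905493 - 1380*(-1747) = 905493 + 2410860 = 3316353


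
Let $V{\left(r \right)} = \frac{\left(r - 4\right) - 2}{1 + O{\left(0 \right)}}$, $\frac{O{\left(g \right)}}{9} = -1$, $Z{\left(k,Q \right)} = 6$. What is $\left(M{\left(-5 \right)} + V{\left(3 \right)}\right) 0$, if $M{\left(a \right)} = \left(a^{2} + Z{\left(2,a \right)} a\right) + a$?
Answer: $0$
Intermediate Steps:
$O{\left(g \right)} = -9$ ($O{\left(g \right)} = 9 \left(-1\right) = -9$)
$V{\left(r \right)} = \frac{3}{4} - \frac{r}{8}$ ($V{\left(r \right)} = \frac{\left(r - 4\right) - 2}{1 - 9} = \frac{\left(r - 4\right) - 2}{-8} = \left(\left(-4 + r\right) - 2\right) \left(- \frac{1}{8}\right) = \left(-6 + r\right) \left(- \frac{1}{8}\right) = \frac{3}{4} - \frac{r}{8}$)
$M{\left(a \right)} = a^{2} + 7 a$ ($M{\left(a \right)} = \left(a^{2} + 6 a\right) + a = a^{2} + 7 a$)
$\left(M{\left(-5 \right)} + V{\left(3 \right)}\right) 0 = \left(- 5 \left(7 - 5\right) + \left(\frac{3}{4} - \frac{3}{8}\right)\right) 0 = \left(\left(-5\right) 2 + \left(\frac{3}{4} - \frac{3}{8}\right)\right) 0 = \left(-10 + \frac{3}{8}\right) 0 = \left(- \frac{77}{8}\right) 0 = 0$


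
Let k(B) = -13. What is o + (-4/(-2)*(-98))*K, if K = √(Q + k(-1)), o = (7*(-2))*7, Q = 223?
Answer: -98 - 196*√210 ≈ -2938.3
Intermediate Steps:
o = -98 (o = -14*7 = -98)
K = √210 (K = √(223 - 13) = √210 ≈ 14.491)
o + (-4/(-2)*(-98))*K = -98 + (-4/(-2)*(-98))*√210 = -98 + (-4*(-½)*(-98))*√210 = -98 + (2*(-98))*√210 = -98 - 196*√210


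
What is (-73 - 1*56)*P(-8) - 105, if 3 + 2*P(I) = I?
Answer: 1209/2 ≈ 604.50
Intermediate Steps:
P(I) = -3/2 + I/2
(-73 - 1*56)*P(-8) - 105 = (-73 - 1*56)*(-3/2 + (½)*(-8)) - 105 = (-73 - 56)*(-3/2 - 4) - 105 = -129*(-11/2) - 105 = 1419/2 - 105 = 1209/2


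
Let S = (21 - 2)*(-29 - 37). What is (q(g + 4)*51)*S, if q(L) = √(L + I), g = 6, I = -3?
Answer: -63954*√7 ≈ -1.6921e+5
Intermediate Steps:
q(L) = √(-3 + L) (q(L) = √(L - 3) = √(-3 + L))
S = -1254 (S = 19*(-66) = -1254)
(q(g + 4)*51)*S = (√(-3 + (6 + 4))*51)*(-1254) = (√(-3 + 10)*51)*(-1254) = (√7*51)*(-1254) = (51*√7)*(-1254) = -63954*√7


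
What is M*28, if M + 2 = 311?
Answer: 8652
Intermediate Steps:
M = 309 (M = -2 + 311 = 309)
M*28 = 309*28 = 8652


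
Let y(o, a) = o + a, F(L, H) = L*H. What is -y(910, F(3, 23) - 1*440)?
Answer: -539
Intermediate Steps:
F(L, H) = H*L
y(o, a) = a + o
-y(910, F(3, 23) - 1*440) = -((23*3 - 1*440) + 910) = -((69 - 440) + 910) = -(-371 + 910) = -1*539 = -539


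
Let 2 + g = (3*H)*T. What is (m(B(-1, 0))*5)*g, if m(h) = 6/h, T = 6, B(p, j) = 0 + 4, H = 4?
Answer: 525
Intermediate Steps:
B(p, j) = 4
g = 70 (g = -2 + (3*4)*6 = -2 + 12*6 = -2 + 72 = 70)
(m(B(-1, 0))*5)*g = ((6/4)*5)*70 = ((6*(1/4))*5)*70 = ((3/2)*5)*70 = (15/2)*70 = 525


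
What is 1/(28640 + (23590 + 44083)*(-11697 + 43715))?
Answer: 1/2166782754 ≈ 4.6151e-10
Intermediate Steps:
1/(28640 + (23590 + 44083)*(-11697 + 43715)) = 1/(28640 + 67673*32018) = 1/(28640 + 2166754114) = 1/2166782754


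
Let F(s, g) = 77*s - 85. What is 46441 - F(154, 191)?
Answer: 34668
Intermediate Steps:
F(s, g) = -85 + 77*s
46441 - F(154, 191) = 46441 - (-85 + 77*154) = 46441 - (-85 + 11858) = 46441 - 1*11773 = 46441 - 11773 = 34668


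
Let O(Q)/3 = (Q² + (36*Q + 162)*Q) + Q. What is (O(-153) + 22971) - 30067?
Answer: 2516486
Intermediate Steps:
O(Q) = 3*Q + 3*Q² + 3*Q*(162 + 36*Q) (O(Q) = 3*((Q² + (36*Q + 162)*Q) + Q) = 3*((Q² + (162 + 36*Q)*Q) + Q) = 3*((Q² + Q*(162 + 36*Q)) + Q) = 3*(Q + Q² + Q*(162 + 36*Q)) = 3*Q + 3*Q² + 3*Q*(162 + 36*Q))
(O(-153) + 22971) - 30067 = (3*(-153)*(163 + 37*(-153)) + 22971) - 30067 = (3*(-153)*(163 - 5661) + 22971) - 30067 = (3*(-153)*(-5498) + 22971) - 30067 = (2523582 + 22971) - 30067 = 2546553 - 30067 = 2516486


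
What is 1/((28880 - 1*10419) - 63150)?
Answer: -1/44689 ≈ -2.2377e-5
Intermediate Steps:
1/((28880 - 1*10419) - 63150) = 1/((28880 - 10419) - 63150) = 1/(18461 - 63150) = 1/(-44689) = -1/44689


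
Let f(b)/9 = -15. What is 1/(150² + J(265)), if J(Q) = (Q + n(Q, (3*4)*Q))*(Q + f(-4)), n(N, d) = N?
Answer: 1/91400 ≈ 1.0941e-5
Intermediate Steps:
f(b) = -135 (f(b) = 9*(-15) = -135)
J(Q) = 2*Q*(-135 + Q) (J(Q) = (Q + Q)*(Q - 135) = (2*Q)*(-135 + Q) = 2*Q*(-135 + Q))
1/(150² + J(265)) = 1/(150² + 2*265*(-135 + 265)) = 1/(22500 + 2*265*130) = 1/(22500 + 68900) = 1/91400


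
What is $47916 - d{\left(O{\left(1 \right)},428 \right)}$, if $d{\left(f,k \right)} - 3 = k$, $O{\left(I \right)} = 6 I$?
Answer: $47485$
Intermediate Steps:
$d{\left(f,k \right)} = 3 + k$
$47916 - d{\left(O{\left(1 \right)},428 \right)} = 47916 - \left(3 + 428\right) = 47916 - 431 = 47485$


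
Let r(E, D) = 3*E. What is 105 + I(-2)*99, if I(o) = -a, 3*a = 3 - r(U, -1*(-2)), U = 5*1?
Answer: 501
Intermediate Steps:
U = 5
a = -4 (a = (3 - 3*5)/3 = (3 - 1*15)/3 = (3 - 15)/3 = (⅓)*(-12) = -4)
I(o) = 4 (I(o) = -1*(-4) = 4)
105 + I(-2)*99 = 105 + 4*99 = 105 + 396 = 501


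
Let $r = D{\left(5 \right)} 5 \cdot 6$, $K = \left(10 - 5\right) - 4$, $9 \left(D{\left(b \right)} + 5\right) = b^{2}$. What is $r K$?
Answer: $- \frac{200}{3} \approx -66.667$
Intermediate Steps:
$D{\left(b \right)} = -5 + \frac{b^{2}}{9}$
$K = 1$ ($K = 5 - 4 = 1$)
$r = - \frac{200}{3}$ ($r = \left(-5 + \frac{5^{2}}{9}\right) 5 \cdot 6 = \left(-5 + \frac{1}{9} \cdot 25\right) 5 \cdot 6 = \left(-5 + \frac{25}{9}\right) 5 \cdot 6 = \left(- \frac{20}{9}\right) 5 \cdot 6 = \left(- \frac{100}{9}\right) 6 = - \frac{200}{3} \approx -66.667$)
$r K = \left(- \frac{200}{3}\right) 1 = - \frac{200}{3}$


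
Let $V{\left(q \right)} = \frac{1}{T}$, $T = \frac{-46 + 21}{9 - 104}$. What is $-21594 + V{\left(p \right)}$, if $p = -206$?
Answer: $- \frac{107951}{5} \approx -21590.0$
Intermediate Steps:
$T = \frac{5}{19}$ ($T = - \frac{25}{-95} = \left(-25\right) \left(- \frac{1}{95}\right) = \frac{5}{19} \approx 0.26316$)
$V{\left(q \right)} = \frac{19}{5}$ ($V{\left(q \right)} = \frac{1}{\frac{5}{19}} = \frac{19}{5}$)
$-21594 + V{\left(p \right)} = -21594 + \frac{19}{5} = - \frac{107951}{5}$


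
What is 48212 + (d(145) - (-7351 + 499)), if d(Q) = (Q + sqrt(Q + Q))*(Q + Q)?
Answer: 97114 + 290*sqrt(290) ≈ 1.0205e+5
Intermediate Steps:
d(Q) = 2*Q*(Q + sqrt(2)*sqrt(Q)) (d(Q) = (Q + sqrt(2*Q))*(2*Q) = (Q + sqrt(2)*sqrt(Q))*(2*Q) = 2*Q*(Q + sqrt(2)*sqrt(Q)))
48212 + (d(145) - (-7351 + 499)) = 48212 + ((2*145**2 + 2*sqrt(2)*145**(3/2)) - (-7351 + 499)) = 48212 + ((2*21025 + 2*sqrt(2)*(145*sqrt(145))) - 1*(-6852)) = 48212 + ((42050 + 290*sqrt(290)) + 6852) = 48212 + (48902 + 290*sqrt(290)) = 97114 + 290*sqrt(290)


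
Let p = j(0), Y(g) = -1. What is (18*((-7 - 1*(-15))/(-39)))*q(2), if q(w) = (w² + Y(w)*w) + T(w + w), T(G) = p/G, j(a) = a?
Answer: -96/13 ≈ -7.3846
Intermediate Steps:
p = 0
T(G) = 0 (T(G) = 0/G = 0)
q(w) = w² - w (q(w) = (w² - w) + 0 = w² - w)
(18*((-7 - 1*(-15))/(-39)))*q(2) = (18*((-7 - 1*(-15))/(-39)))*(2*(-1 + 2)) = (18*((-7 + 15)*(-1/39)))*(2*1) = (18*(8*(-1/39)))*2 = (18*(-8/39))*2 = -48/13*2 = -96/13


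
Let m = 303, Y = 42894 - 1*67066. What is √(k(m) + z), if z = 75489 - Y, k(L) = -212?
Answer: √99449 ≈ 315.36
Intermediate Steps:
Y = -24172 (Y = 42894 - 67066 = -24172)
z = 99661 (z = 75489 - 1*(-24172) = 75489 + 24172 = 99661)
√(k(m) + z) = √(-212 + 99661) = √99449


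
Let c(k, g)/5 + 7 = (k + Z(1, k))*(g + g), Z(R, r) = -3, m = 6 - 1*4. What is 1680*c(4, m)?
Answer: -25200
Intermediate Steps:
m = 2 (m = 6 - 4 = 2)
c(k, g) = -35 + 10*g*(-3 + k) (c(k, g) = -35 + 5*((k - 3)*(g + g)) = -35 + 5*((-3 + k)*(2*g)) = -35 + 5*(2*g*(-3 + k)) = -35 + 10*g*(-3 + k))
1680*c(4, m) = 1680*(-35 - 30*2 + 10*2*4) = 1680*(-35 - 60 + 80) = 1680*(-15) = -25200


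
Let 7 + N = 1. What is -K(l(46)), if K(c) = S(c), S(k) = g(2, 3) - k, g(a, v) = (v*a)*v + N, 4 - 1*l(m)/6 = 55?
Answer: -318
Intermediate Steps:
N = -6 (N = -7 + 1 = -6)
l(m) = -306 (l(m) = 24 - 6*55 = 24 - 330 = -306)
g(a, v) = -6 + a*v² (g(a, v) = (v*a)*v - 6 = (a*v)*v - 6 = a*v² - 6 = -6 + a*v²)
S(k) = 12 - k (S(k) = (-6 + 2*3²) - k = (-6 + 2*9) - k = (-6 + 18) - k = 12 - k)
K(c) = 12 - c
-K(l(46)) = -(12 - 1*(-306)) = -(12 + 306) = -1*318 = -318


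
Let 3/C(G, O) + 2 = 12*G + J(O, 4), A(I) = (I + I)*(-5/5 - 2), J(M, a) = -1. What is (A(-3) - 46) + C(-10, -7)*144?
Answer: -1292/41 ≈ -31.512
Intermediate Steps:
A(I) = -6*I (A(I) = (2*I)*(-5*⅕ - 2) = (2*I)*(-1 - 2) = (2*I)*(-3) = -6*I)
C(G, O) = 3/(-3 + 12*G) (C(G, O) = 3/(-2 + (12*G - 1)) = 3/(-2 + (-1 + 12*G)) = 3/(-3 + 12*G))
(A(-3) - 46) + C(-10, -7)*144 = (-6*(-3) - 46) + 144/(-1 + 4*(-10)) = (18 - 46) + 144/(-1 - 40) = -28 + 144/(-41) = -28 - 1/41*144 = -28 - 144/41 = -1292/41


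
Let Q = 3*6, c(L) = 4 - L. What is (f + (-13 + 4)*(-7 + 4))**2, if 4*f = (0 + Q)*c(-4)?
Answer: 3969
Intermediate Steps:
Q = 18
f = 36 (f = ((0 + 18)*(4 - 1*(-4)))/4 = (18*(4 + 4))/4 = (18*8)/4 = (1/4)*144 = 36)
(f + (-13 + 4)*(-7 + 4))**2 = (36 + (-13 + 4)*(-7 + 4))**2 = (36 - 9*(-3))**2 = (36 + 27)**2 = 63**2 = 3969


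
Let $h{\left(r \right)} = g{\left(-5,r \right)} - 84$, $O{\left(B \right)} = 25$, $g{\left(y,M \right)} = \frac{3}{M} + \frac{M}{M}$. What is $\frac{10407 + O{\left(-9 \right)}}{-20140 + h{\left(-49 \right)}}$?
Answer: $- \frac{255584}{495465} \approx -0.51585$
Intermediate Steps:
$g{\left(y,M \right)} = 1 + \frac{3}{M}$ ($g{\left(y,M \right)} = \frac{3}{M} + 1 = 1 + \frac{3}{M}$)
$h{\left(r \right)} = -84 + \frac{3 + r}{r}$ ($h{\left(r \right)} = \frac{3 + r}{r} - 84 = -84 + \frac{3 + r}{r}$)
$\frac{10407 + O{\left(-9 \right)}}{-20140 + h{\left(-49 \right)}} = \frac{10407 + 25}{-20140 - \left(83 - \frac{3}{-49}\right)} = \frac{10432}{-20140 + \left(-83 + 3 \left(- \frac{1}{49}\right)\right)} = \frac{10432}{-20140 - \frac{4070}{49}} = \frac{10432}{- \frac{990930}{49}} = 10432 \left(- \frac{49}{990930}\right) = - \frac{255584}{495465}$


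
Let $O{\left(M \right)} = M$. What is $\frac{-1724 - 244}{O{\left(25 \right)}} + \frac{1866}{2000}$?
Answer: $- \frac{77787}{1000} \approx -77.787$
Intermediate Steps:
$\frac{-1724 - 244}{O{\left(25 \right)}} + \frac{1866}{2000} = \frac{-1724 - 244}{25} + \frac{1866}{2000} = \left(-1724 - 244\right) \frac{1}{25} + 1866 \cdot \frac{1}{2000} = \left(-1968\right) \frac{1}{25} + \frac{933}{1000} = - \frac{1968}{25} + \frac{933}{1000} = - \frac{77787}{1000}$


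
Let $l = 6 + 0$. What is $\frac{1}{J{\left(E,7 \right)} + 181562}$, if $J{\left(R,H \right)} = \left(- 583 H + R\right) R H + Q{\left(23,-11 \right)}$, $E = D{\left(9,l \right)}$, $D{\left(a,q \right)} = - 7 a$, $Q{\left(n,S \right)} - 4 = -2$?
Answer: $\frac{1}{2009068} \approx 4.9774 \cdot 10^{-7}$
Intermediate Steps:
$Q{\left(n,S \right)} = 2$ ($Q{\left(n,S \right)} = 4 - 2 = 2$)
$l = 6$
$E = -63$ ($E = \left(-7\right) 9 = -63$)
$J{\left(R,H \right)} = 2 + H R \left(R - 583 H\right)$ ($J{\left(R,H \right)} = \left(- 583 H + R\right) R H + 2 = \left(R - 583 H\right) R H + 2 = R \left(R - 583 H\right) H + 2 = H R \left(R - 583 H\right) + 2 = 2 + H R \left(R - 583 H\right)$)
$\frac{1}{J{\left(E,7 \right)} + 181562} = \frac{1}{\left(2 + 7 \left(-63\right)^{2} - - 36729 \cdot 7^{2}\right) + 181562} = \frac{1}{\left(2 + 7 \cdot 3969 - \left(-36729\right) 49\right) + 181562} = \frac{1}{\left(2 + 27783 + 1799721\right) + 181562} = \frac{1}{1827506 + 181562} = \frac{1}{2009068}$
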